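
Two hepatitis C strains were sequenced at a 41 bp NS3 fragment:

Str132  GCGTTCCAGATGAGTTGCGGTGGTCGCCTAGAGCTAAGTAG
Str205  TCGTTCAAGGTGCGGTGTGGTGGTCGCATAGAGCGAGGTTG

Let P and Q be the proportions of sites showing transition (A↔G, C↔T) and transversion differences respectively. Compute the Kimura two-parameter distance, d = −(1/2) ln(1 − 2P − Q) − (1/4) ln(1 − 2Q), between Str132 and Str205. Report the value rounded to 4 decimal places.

Differing sites — 1:G/T (Tv); 7:C/A (Tv); 10:A/G (Ti); 13:A/C (Tv); 15:T/G (Tv); 18:C/T (Ti); 28:C/A (Tv); 35:T/G (Tv); 37:A/G (Ti); 40:A/T (Tv).
Of the 10 differences, 3 transitions and 7 transversions over 41 sites: P = 3/41 = 0.073171, Q = 7/41 = 0.170732.
d = −0.5·ln(0.682926) − 0.25·ln(0.658536) = −0.5·(-0.381369) − 0.25·(-0.417736) = 0.2951.

0.2951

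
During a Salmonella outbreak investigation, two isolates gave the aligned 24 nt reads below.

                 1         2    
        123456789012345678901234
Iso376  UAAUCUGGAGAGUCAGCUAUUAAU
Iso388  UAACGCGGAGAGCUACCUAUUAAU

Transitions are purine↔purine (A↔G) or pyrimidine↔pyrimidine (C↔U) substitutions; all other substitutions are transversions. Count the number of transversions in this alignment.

2

Differing sites — 4:U/C (Ti); 5:C/G (Tv); 6:U/C (Ti); 13:U/C (Ti); 14:C/U (Ti); 16:G/C (Tv).
Of the 6 differences, 4 transitions and 2 transversions, so the answer is 2.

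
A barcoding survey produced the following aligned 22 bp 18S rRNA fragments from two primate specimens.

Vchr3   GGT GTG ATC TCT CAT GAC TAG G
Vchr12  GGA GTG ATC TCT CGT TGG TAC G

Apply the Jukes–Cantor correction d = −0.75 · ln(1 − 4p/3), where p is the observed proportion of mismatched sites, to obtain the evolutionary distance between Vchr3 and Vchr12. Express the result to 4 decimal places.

Mismatches occur at site 3 (T/A), site 14 (A/G), site 16 (G/T), site 17 (A/G), site 18 (C/G), site 21 (G/C).
p = 6/22 = 0.272727.
d = −0.75 · ln(1 − (4/3)·0.272727) = −0.75 · ln(0.636364) = −0.75 · (-0.451985) = 0.3390.

0.3390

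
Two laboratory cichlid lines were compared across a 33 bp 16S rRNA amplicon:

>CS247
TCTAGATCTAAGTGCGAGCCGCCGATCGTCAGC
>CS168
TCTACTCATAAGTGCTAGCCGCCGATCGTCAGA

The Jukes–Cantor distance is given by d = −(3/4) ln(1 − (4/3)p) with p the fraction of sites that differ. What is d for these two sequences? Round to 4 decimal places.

Differing sites — 5:G/C; 6:A/T; 7:T/C; 8:C/A; 16:G/T; 33:C/A.
p = 6/33 = 0.181818.
d = −0.75 · ln(1 − (4/3)·0.181818) = −0.75 · ln(0.757576) = −0.75 · (-0.277631) = 0.2082.

0.2082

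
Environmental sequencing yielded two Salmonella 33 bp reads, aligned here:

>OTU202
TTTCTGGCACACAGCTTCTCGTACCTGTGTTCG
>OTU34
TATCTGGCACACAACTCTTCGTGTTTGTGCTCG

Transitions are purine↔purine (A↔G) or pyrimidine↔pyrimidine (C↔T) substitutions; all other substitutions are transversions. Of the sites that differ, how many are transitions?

Mismatches occur at site 2 (T→A, transversion), site 14 (G→A, transition), site 17 (T→C, transition), site 18 (C→T, transition), site 23 (A→G, transition), site 24 (C→T, transition), site 25 (C→T, transition), site 30 (T→C, transition).
Of the 8 differences, 7 transitions and 1 transversion, so the answer is 7.

7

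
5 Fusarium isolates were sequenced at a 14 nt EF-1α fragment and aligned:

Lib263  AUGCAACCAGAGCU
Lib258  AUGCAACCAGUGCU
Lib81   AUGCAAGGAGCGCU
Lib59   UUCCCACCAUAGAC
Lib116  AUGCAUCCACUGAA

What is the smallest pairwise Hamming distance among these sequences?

Pairwise Hamming distances:
  Lib263 vs Lib258: 1
  Lib263 vs Lib81: 3
  Lib263 vs Lib59: 6
  Lib263 vs Lib116: 5
  Lib258 vs Lib81: 3
  Lib258 vs Lib59: 7
  Lib258 vs Lib116: 4
  Lib81 vs Lib59: 9
  Lib81 vs Lib116: 7
  Lib59 vs Lib116: 7
The smallest is 1, between Lib263 and Lib258.

1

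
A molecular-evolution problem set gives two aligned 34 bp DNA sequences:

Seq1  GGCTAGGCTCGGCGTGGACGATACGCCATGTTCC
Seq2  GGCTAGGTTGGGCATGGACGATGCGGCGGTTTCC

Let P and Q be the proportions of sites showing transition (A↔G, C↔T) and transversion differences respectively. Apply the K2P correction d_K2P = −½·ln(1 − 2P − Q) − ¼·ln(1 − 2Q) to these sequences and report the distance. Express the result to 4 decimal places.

Mismatches occur at site 8 (C→T, transition), site 10 (C→G, transversion), site 14 (G→A, transition), site 23 (A→G, transition), site 26 (C→G, transversion), site 28 (A→G, transition), site 29 (T→G, transversion), site 30 (G→T, transversion).
Of the 8 differences, 4 transitions and 4 transversions over 34 sites: P = 4/34 = 0.117647, Q = 4/34 = 0.117647.
d = −0.5·ln(0.647059) − 0.25·ln(0.764706) = −0.5·(-0.435318) − 0.25·(-0.268264) = 0.2847.

0.2847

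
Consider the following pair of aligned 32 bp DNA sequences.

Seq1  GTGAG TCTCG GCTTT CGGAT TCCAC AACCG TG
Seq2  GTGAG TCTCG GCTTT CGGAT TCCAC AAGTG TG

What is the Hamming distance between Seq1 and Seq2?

Mismatches occur at site 28 (C→G), site 29 (C→T).
That gives 2 mismatches out of 32 aligned sites, so the Hamming distance is 2.

2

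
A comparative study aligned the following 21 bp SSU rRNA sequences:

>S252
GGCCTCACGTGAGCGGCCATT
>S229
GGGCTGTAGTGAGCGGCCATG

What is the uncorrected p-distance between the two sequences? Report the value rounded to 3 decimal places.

0.238

Differing sites — 3:C/G; 6:C/G; 7:A/T; 8:C/A; 21:T/G.
There are 5 differences over 21 sites, so p = 5/21 = 0.238.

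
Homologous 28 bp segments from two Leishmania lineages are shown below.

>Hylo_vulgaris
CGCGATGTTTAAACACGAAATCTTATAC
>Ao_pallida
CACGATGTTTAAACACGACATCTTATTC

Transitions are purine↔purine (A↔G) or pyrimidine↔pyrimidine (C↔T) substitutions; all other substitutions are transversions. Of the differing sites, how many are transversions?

Mismatches occur at site 2 (G/A, transition), site 19 (A/C, transversion), site 27 (A/T, transversion).
Of the 3 differences, 1 transition and 2 transversions, so the answer is 2.

2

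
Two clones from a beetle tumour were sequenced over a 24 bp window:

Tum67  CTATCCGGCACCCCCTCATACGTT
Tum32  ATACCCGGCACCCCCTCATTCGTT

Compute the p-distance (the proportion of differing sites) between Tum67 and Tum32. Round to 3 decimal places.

Mismatches occur at site 1 (C/A), site 4 (T/C), site 20 (A/T).
There are 3 differences over 24 sites, so p = 3/24 = 0.125.

0.125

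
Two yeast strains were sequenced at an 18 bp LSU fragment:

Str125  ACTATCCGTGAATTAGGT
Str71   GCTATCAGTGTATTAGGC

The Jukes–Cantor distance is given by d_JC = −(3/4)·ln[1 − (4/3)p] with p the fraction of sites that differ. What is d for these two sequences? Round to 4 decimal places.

Differing sites — 1:A/G; 7:C/A; 11:A/T; 18:T/C.
p = 4/18 = 0.222222.
d = −0.75 · ln(1 − (4/3)·0.222222) = −0.75 · ln(0.703704) = −0.75 · (-0.351397) = 0.2635.

0.2635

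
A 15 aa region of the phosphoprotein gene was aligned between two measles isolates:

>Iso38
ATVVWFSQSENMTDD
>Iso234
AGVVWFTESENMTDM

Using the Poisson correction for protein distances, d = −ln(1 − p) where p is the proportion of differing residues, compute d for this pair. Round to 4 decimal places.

The sequences differ at positions 2 (T/G), 7 (S/T), 8 (Q/E), 15 (D/M).
p = 4/15 = 0.266667.
d = −ln(1 − 0.266667) = −ln(0.733333) = 0.3102.

0.3102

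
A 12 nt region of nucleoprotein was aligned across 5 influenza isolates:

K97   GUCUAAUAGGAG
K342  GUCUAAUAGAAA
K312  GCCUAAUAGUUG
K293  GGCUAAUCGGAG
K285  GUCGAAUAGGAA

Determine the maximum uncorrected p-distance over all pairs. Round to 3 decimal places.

0.417

Pairwise Hamming distances:
  K97 vs K342: 2
  K97 vs K312: 3
  K97 vs K293: 2
  K97 vs K285: 2
  K342 vs K312: 4
  K342 vs K293: 4
  K342 vs K285: 2
  K312 vs K293: 4
  K312 vs K285: 5
  K293 vs K285: 4
The largest is 5 mismatches, between K312 and K285; p = 5/12 = 0.417.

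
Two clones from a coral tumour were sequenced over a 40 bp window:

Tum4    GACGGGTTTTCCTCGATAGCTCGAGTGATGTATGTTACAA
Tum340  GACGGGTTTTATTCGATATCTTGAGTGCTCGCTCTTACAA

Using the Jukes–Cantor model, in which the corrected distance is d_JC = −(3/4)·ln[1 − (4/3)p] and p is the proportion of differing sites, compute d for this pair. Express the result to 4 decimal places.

The sequences differ at positions 11 (C/A), 12 (C/T), 19 (G/T), 22 (C/T), 28 (A/C), 30 (G/C), 31 (T/G), 32 (A/C), 34 (G/C).
p = 9/40 = 0.225000.
d = −0.75 · ln(1 − (4/3)·0.225000) = −0.75 · ln(0.700000) = −0.75 · (-0.356675) = 0.2675.

0.2675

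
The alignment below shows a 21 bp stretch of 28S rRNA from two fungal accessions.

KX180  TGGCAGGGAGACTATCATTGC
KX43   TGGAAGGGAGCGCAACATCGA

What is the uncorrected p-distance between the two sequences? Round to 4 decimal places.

0.3333

Mismatches occur at site 4 (C/A), site 11 (A/C), site 12 (C/G), site 13 (T/C), site 15 (T/A), site 19 (T/C), site 21 (C/A).
There are 7 differences over 21 sites, so p = 7/21 = 0.3333.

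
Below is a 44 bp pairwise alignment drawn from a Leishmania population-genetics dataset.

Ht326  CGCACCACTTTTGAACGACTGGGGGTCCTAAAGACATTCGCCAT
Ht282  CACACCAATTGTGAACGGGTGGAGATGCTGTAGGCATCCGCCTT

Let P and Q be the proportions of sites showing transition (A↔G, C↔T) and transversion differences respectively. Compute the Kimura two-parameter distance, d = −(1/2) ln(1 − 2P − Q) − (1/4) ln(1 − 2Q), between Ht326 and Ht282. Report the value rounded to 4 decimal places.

The sequences differ at positions 2 (G/A, transition), 8 (C/A, transversion), 11 (T/G, transversion), 18 (A/G, transition), 19 (C/G, transversion), 23 (G/A, transition), 25 (G/A, transition), 27 (C/G, transversion), 30 (A/G, transition), 31 (A/T, transversion), 34 (A/G, transition), 38 (T/C, transition), 43 (A/T, transversion).
Of the 13 differences, 7 transitions and 6 transversions over 44 sites: P = 7/44 = 0.159091, Q = 6/44 = 0.136364.
d = −0.5·ln(0.545454) − 0.25·ln(0.727272) = −0.5·(-0.606137) − 0.25·(-0.318455) = 0.3827.

0.3827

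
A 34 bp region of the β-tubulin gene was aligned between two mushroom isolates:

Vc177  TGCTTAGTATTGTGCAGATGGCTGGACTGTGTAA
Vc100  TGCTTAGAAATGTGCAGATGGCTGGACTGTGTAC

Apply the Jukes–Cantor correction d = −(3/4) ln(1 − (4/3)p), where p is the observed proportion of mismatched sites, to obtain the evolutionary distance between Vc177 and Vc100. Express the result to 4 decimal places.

The sequences differ at positions 8 (T/A), 10 (T/A), 34 (A/C).
p = 3/34 = 0.088235.
d = −0.75 · ln(1 − (4/3)·0.088235) = −0.75 · ln(0.882353) = −0.75 · (-0.125163) = 0.0939.

0.0939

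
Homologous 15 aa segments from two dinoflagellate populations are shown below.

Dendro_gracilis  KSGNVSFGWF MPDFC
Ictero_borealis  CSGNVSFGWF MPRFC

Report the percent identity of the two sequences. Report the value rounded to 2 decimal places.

86.67%

The sequences differ at positions 1 (K/C), 13 (D/R).
13 of the 15 sites match, so the percent identity is 13/15 × 100 = 86.67%.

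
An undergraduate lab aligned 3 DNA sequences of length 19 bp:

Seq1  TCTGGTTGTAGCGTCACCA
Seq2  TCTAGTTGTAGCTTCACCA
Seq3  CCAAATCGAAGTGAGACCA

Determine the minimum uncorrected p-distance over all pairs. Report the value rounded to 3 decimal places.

Pairwise Hamming distances:
  Seq1 vs Seq2: 2
  Seq1 vs Seq3: 9
  Seq2 vs Seq3: 9
The smallest is 2 mismatches, between Seq1 and Seq2; p = 2/19 = 0.105.

0.105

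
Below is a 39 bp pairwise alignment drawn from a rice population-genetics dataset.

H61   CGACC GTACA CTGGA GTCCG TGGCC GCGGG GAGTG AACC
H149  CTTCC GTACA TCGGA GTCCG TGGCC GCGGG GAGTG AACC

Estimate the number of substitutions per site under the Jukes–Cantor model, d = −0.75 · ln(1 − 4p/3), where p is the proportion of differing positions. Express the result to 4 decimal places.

The sequences differ at positions 2 (G/T), 3 (A/T), 11 (C/T), 12 (T/C).
p = 4/39 = 0.102564.
d = −0.75 · ln(1 − (4/3)·0.102564) = −0.75 · ln(0.863248) = −0.75 · (-0.147053) = 0.1103.

0.1103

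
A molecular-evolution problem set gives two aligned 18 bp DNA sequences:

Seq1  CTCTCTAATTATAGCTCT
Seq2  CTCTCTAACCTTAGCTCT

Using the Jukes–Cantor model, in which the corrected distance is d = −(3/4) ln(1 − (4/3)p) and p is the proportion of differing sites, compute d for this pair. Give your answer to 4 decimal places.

0.1885

The sequences differ at positions 9 (T/C), 10 (T/C), 11 (A/T).
p = 3/18 = 0.166667.
d = −0.75 · ln(1 − (4/3)·0.166667) = −0.75 · ln(0.777777) = −0.75 · (-0.251315) = 0.1885.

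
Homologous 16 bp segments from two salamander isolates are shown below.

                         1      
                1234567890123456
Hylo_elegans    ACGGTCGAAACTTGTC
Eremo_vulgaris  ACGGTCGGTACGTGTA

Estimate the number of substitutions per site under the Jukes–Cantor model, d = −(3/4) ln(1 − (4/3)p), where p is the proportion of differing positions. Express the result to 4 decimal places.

0.3041

The sequences differ at positions 8 (A/G), 9 (A/T), 12 (T/G), 16 (C/A).
p = 4/16 = 0.250000.
d = −0.75 · ln(1 − (4/3)·0.250000) = −0.75 · ln(0.666667) = −0.75 · (-0.405465) = 0.3041.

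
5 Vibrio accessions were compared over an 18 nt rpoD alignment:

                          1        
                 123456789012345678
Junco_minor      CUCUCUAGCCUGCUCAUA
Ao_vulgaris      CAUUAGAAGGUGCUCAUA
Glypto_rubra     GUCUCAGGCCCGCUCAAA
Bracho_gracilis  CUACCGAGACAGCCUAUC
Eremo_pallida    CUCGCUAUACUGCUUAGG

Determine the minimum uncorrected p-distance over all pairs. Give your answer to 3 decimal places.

0.278

Pairwise Hamming distances:
  Junco_minor vs Ao_vulgaris: 7
  Junco_minor vs Glypto_rubra: 5
  Junco_minor vs Bracho_gracilis: 8
  Junco_minor vs Eremo_pallida: 6
  Ao_vulgaris vs Glypto_rubra: 11
  Ao_vulgaris vs Bracho_gracilis: 11
  Ao_vulgaris vs Eremo_pallida: 11
  Glypto_rubra vs Bracho_gracilis: 11
  Glypto_rubra vs Eremo_pallida: 10
  Bracho_gracilis vs Eremo_pallida: 8
The smallest is 5 mismatches, between Junco_minor and Glypto_rubra; p = 5/18 = 0.278.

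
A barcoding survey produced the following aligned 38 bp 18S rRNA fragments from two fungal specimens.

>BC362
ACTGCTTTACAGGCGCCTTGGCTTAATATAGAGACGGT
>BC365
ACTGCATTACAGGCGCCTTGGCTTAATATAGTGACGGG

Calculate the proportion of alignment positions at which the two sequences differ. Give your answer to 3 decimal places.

0.079

Mismatches occur at site 6 (T↔A), site 32 (A↔T), site 38 (T↔G).
There are 3 differences over 38 sites, so p = 3/38 = 0.079.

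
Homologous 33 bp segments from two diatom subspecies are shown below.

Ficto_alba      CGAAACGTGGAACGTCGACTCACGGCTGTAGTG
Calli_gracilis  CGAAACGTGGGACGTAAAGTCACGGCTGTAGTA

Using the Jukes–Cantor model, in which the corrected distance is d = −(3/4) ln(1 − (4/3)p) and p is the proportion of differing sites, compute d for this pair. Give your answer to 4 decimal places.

0.1693

The sequences differ at positions 11 (A/G), 16 (C/A), 17 (G/A), 19 (C/G), 33 (G/A).
p = 5/33 = 0.151515.
d = −0.75 · ln(1 − (4/3)·0.151515) = −0.75 · ln(0.797980) = −0.75 · (-0.225672) = 0.1693.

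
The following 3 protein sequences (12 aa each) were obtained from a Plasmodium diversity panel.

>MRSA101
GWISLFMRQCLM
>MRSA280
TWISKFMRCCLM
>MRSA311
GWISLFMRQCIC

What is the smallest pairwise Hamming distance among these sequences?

Pairwise Hamming distances:
  MRSA101 vs MRSA280: 3
  MRSA101 vs MRSA311: 2
  MRSA280 vs MRSA311: 5
The smallest is 2, between MRSA101 and MRSA311.

2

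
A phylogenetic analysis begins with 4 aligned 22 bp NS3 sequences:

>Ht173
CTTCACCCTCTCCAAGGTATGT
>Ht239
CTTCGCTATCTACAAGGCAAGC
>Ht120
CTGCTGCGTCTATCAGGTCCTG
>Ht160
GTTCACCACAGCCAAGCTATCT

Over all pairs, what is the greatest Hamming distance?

Pairwise Hamming distances:
  Ht173 vs Ht239: 7
  Ht173 vs Ht120: 11
  Ht173 vs Ht160: 7
  Ht239 vs Ht120: 12
  Ht239 vs Ht160: 12
  Ht120 vs Ht160: 16
The largest is 16, between Ht120 and Ht160.

16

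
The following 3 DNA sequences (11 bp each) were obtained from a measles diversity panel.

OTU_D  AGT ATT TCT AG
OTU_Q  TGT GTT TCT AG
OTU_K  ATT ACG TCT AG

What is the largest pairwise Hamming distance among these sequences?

Pairwise Hamming distances:
  OTU_D vs OTU_Q: 2
  OTU_D vs OTU_K: 3
  OTU_Q vs OTU_K: 5
The largest is 5, between OTU_Q and OTU_K.

5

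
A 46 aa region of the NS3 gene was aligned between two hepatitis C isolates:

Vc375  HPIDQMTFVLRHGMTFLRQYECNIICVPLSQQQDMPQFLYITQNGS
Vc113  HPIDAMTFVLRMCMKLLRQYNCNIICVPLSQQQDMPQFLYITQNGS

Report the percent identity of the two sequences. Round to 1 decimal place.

Mismatches occur at site 5 (Q→A), site 12 (H→M), site 13 (G→C), site 15 (T→K), site 16 (F→L), site 21 (E→N).
40 of the 46 sites match, so the percent identity is 40/46 × 100 = 87.0%.

87.0%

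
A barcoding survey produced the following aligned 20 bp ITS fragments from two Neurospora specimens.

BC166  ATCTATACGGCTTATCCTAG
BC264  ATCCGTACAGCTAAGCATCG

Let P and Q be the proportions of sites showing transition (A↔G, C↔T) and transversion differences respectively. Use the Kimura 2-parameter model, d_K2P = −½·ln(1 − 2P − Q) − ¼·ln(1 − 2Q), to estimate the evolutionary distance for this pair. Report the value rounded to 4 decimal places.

The sequences differ at positions 4 (T/C, transition), 5 (A/G, transition), 9 (G/A, transition), 13 (T/A, transversion), 15 (T/G, transversion), 17 (C/A, transversion), 19 (A/C, transversion).
Of the 7 differences, 3 transitions and 4 transversions over 20 sites: P = 3/20 = 0.150000, Q = 4/20 = 0.200000.
d = −0.5·ln(0.500000) − 0.25·ln(0.600000) = −0.5·(-0.693147) − 0.25·(-0.510826) = 0.4743.

0.4743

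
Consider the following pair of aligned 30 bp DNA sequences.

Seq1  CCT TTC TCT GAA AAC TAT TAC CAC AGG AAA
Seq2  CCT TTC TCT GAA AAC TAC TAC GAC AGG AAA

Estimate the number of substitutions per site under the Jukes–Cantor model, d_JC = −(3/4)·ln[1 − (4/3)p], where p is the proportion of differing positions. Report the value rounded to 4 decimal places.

0.0698

Mismatches occur at site 18 (T/C), site 22 (C/G).
p = 2/30 = 0.066667.
d = −0.75 · ln(1 − (4/3)·0.066667) = −0.75 · ln(0.911111) = −0.75 · (-0.093091) = 0.0698.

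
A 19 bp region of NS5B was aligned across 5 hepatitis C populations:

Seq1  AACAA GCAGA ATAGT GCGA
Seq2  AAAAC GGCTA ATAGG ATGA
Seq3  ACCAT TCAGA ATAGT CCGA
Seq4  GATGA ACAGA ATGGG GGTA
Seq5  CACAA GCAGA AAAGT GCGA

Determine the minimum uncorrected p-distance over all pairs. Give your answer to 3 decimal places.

Pairwise Hamming distances:
  Seq1 vs Seq2: 8
  Seq1 vs Seq3: 4
  Seq1 vs Seq4: 8
  Seq1 vs Seq5: 2
  Seq2 vs Seq3: 10
  Seq2 vs Seq4: 12
  Seq2 vs Seq5: 10
  Seq3 vs Seq4: 11
  Seq3 vs Seq5: 6
  Seq4 vs Seq5: 9
The smallest is 2 mismatches, between Seq1 and Seq5; p = 2/19 = 0.105.

0.105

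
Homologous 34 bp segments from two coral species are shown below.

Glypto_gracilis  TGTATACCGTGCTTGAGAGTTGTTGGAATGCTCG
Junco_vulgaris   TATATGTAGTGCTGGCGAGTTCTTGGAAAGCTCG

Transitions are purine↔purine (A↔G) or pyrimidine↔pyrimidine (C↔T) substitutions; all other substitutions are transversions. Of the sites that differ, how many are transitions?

Differing sites — 2:G/A (Ti); 6:A/G (Ti); 7:C/T (Ti); 8:C/A (Tv); 14:T/G (Tv); 16:A/C (Tv); 22:G/C (Tv); 29:T/A (Tv).
Of the 8 differences, 3 transitions and 5 transversions, so the answer is 3.

3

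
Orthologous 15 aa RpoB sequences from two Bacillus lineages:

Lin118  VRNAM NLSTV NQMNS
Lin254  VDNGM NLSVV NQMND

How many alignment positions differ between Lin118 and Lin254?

4

Mismatches occur at site 2 (R/D), site 4 (A/G), site 9 (T/V), site 15 (S/D).
That gives 4 mismatches out of 15 aligned sites, so the Hamming distance is 4.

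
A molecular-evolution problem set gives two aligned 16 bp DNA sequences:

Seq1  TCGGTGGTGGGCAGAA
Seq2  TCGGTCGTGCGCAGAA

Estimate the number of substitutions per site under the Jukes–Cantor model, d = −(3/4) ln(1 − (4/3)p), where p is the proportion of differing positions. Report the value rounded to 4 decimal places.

0.1367

Differing sites — 6:G/C; 10:G/C.
p = 2/16 = 0.125000.
d = −0.75 · ln(1 − (4/3)·0.125000) = −0.75 · ln(0.833333) = −0.75 · (-0.182322) = 0.1367.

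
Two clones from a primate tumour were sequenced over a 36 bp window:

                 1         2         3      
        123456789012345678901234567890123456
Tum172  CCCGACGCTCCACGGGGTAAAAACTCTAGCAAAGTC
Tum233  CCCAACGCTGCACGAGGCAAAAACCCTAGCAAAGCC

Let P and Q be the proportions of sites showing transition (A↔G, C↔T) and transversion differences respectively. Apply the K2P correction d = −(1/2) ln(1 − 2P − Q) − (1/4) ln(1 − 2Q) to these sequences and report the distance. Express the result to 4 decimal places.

0.1966

The sequences differ at positions 4 (G/A, transition), 10 (C/G, transversion), 15 (G/A, transition), 18 (T/C, transition), 25 (T/C, transition), 35 (T/C, transition).
Of the 6 differences, 5 transitions and 1 transversion over 36 sites: P = 5/36 = 0.138889, Q = 1/36 = 0.027778.
d = −0.5·ln(0.694444) − 0.25·ln(0.944444) = −0.5·(-0.364644) − 0.25·(-0.057159) = 0.1966.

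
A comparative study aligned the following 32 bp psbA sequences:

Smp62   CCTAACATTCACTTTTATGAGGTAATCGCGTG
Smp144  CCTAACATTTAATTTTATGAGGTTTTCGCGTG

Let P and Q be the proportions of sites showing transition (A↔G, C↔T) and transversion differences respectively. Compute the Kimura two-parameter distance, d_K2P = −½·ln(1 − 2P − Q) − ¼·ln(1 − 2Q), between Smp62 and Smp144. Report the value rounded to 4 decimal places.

0.1369

The sequences differ at positions 10 (C/T, transition), 12 (C/A, transversion), 24 (A/T, transversion), 25 (A/T, transversion).
Of the 4 differences, 1 transition and 3 transversions over 32 sites: P = 1/32 = 0.031250, Q = 3/32 = 0.093750.
d = −0.5·ln(0.843750) − 0.25·ln(0.812500) = −0.5·(-0.169899) − 0.25·(-0.207639) = 0.1369.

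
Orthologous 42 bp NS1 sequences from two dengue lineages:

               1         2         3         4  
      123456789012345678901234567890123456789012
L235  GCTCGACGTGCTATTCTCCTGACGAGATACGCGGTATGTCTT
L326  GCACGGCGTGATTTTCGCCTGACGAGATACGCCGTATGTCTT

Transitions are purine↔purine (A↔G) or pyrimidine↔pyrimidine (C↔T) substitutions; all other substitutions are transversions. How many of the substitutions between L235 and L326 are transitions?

The sequences differ at positions 3 (T/A, transversion), 6 (A/G, transition), 11 (C/A, transversion), 13 (A/T, transversion), 17 (T/G, transversion), 33 (G/C, transversion).
Of the 6 differences, 1 transition and 5 transversions, so the answer is 1.

1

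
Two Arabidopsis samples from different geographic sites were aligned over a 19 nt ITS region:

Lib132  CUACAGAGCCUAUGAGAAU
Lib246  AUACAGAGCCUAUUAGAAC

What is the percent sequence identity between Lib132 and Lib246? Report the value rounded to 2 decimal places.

84.21%

Differing sites — 1:C/A; 14:G/U; 19:U/C.
16 of the 19 sites match, so the percent identity is 16/19 × 100 = 84.21%.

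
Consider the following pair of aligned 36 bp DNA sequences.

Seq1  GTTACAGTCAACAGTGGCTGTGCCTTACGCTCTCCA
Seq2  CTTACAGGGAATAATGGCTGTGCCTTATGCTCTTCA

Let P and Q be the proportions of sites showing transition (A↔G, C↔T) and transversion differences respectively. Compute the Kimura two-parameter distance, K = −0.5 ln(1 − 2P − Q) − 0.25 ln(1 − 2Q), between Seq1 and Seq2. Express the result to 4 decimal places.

The sequences differ at positions 1 (G/C, transversion), 8 (T/G, transversion), 9 (C/G, transversion), 12 (C/T, transition), 14 (G/A, transition), 28 (C/T, transition), 34 (C/T, transition).
Of the 7 differences, 4 transitions and 3 transversions over 36 sites: P = 4/36 = 0.111111, Q = 3/36 = 0.083333.
d = −0.5·ln(0.694445) − 0.25·ln(0.833334) = −0.5·(-0.364642) − 0.25·(-0.182321) = 0.2279.

0.2279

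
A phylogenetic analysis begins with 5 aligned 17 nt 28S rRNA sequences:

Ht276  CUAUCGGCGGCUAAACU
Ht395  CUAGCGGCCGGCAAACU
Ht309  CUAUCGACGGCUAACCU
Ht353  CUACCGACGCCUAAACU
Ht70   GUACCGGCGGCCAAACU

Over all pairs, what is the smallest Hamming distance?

2

Pairwise Hamming distances:
  Ht276 vs Ht395: 4
  Ht276 vs Ht309: 2
  Ht276 vs Ht353: 3
  Ht276 vs Ht70: 3
  Ht395 vs Ht309: 6
  Ht395 vs Ht353: 6
  Ht395 vs Ht70: 4
  Ht309 vs Ht353: 3
  Ht309 vs Ht70: 5
  Ht353 vs Ht70: 4
The smallest is 2, between Ht276 and Ht309.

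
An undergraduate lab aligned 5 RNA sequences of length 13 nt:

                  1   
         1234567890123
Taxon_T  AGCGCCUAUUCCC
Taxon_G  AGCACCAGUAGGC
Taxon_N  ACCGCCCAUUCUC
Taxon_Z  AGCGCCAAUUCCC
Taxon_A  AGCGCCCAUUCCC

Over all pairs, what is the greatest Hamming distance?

Pairwise Hamming distances:
  Taxon_T vs Taxon_G: 6
  Taxon_T vs Taxon_N: 3
  Taxon_T vs Taxon_Z: 1
  Taxon_T vs Taxon_A: 1
  Taxon_G vs Taxon_N: 7
  Taxon_G vs Taxon_Z: 5
  Taxon_G vs Taxon_A: 6
  Taxon_N vs Taxon_Z: 3
  Taxon_N vs Taxon_A: 2
  Taxon_Z vs Taxon_A: 1
The largest is 7, between Taxon_G and Taxon_N.

7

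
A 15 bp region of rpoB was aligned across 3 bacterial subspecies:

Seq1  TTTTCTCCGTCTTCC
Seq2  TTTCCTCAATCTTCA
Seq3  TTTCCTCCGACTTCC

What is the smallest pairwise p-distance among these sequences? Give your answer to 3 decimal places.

0.133

Pairwise Hamming distances:
  Seq1 vs Seq2: 4
  Seq1 vs Seq3: 2
  Seq2 vs Seq3: 4
The smallest is 2 mismatches, between Seq1 and Seq3; p = 2/15 = 0.133.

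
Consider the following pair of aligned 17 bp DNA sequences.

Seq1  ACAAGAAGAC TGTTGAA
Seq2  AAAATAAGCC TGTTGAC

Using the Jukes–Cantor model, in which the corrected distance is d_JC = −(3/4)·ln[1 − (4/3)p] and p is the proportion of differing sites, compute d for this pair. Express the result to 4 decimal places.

Differing sites — 2:C/A; 5:G/T; 9:A/C; 17:A/C.
p = 4/17 = 0.235294.
d = −0.75 · ln(1 − (4/3)·0.235294) = −0.75 · ln(0.686275) = −0.75 · (-0.376477) = 0.2824.

0.2824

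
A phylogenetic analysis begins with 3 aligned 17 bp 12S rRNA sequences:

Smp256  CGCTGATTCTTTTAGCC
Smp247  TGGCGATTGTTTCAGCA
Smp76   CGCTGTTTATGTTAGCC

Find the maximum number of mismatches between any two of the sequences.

Pairwise Hamming distances:
  Smp256 vs Smp247: 6
  Smp256 vs Smp76: 3
  Smp247 vs Smp76: 8
The largest is 8, between Smp247 and Smp76.

8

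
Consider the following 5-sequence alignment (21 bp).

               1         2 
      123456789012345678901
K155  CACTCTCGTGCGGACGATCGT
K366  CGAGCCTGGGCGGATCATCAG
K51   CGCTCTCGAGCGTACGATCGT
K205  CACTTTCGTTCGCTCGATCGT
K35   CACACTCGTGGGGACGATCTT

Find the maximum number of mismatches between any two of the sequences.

Pairwise Hamming distances:
  K155 vs K366: 10
  K155 vs K51: 3
  K155 vs K205: 4
  K155 vs K35: 3
  K366 vs K51: 10
  K366 vs K205: 14
  K366 vs K35: 11
  K51 vs K205: 6
  K51 vs K35: 6
  K205 vs K35: 7
The largest is 14, between K366 and K205.

14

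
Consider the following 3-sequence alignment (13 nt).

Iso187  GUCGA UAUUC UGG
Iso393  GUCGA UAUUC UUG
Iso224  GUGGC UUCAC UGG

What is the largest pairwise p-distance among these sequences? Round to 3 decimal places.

0.462

Pairwise Hamming distances:
  Iso187 vs Iso393: 1
  Iso187 vs Iso224: 5
  Iso393 vs Iso224: 6
The largest is 6 mismatches, between Iso393 and Iso224; p = 6/13 = 0.462.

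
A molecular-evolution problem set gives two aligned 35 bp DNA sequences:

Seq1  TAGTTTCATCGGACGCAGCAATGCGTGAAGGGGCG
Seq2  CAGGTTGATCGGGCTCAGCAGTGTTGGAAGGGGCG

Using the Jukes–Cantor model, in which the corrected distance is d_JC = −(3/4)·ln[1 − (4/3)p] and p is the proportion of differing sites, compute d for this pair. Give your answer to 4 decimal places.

Differing sites — 1:T/C; 4:T/G; 7:C/G; 13:A/G; 15:G/T; 21:A/G; 24:C/T; 25:G/T; 26:T/G.
p = 9/35 = 0.257143.
d = −0.75 · ln(1 − (4/3)·0.257143) = −0.75 · ln(0.657143) = −0.75 · (-0.419854) = 0.3149.

0.3149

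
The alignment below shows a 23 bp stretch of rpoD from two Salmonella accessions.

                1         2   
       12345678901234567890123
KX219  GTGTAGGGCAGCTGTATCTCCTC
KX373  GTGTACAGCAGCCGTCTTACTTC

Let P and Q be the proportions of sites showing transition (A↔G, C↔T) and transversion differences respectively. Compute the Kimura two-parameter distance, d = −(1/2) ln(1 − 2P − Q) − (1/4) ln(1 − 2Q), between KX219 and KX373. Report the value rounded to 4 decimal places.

0.4009

The sequences differ at positions 6 (G/C, transversion), 7 (G/A, transition), 13 (T/C, transition), 16 (A/C, transversion), 18 (C/T, transition), 19 (T/A, transversion), 21 (C/T, transition).
Of the 7 differences, 4 transitions and 3 transversions over 23 sites: P = 4/23 = 0.173913, Q = 3/23 = 0.130435.
d = −0.5·ln(0.521739) − 0.25·ln(0.739130) = −0.5·(-0.650588) − 0.25·(-0.302281) = 0.4009.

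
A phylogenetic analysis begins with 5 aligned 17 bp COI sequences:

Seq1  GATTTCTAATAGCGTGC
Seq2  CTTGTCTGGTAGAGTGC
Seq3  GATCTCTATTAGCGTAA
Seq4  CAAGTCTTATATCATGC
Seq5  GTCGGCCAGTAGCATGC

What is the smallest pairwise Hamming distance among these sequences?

Pairwise Hamming distances:
  Seq1 vs Seq2: 6
  Seq1 vs Seq3: 4
  Seq1 vs Seq4: 6
  Seq1 vs Seq5: 7
  Seq2 vs Seq3: 8
  Seq2 vs Seq4: 7
  Seq2 vs Seq5: 7
  Seq3 vs Seq4: 9
  Seq3 vs Seq5: 9
  Seq4 vs Seq5: 8
The smallest is 4, between Seq1 and Seq3.

4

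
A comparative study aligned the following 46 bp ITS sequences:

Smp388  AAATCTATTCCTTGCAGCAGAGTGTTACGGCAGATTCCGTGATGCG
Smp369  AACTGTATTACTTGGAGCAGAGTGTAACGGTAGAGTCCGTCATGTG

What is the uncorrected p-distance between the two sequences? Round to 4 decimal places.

The sequences differ at positions 3 (A/C), 5 (C/G), 10 (C/A), 15 (C/G), 26 (T/A), 31 (C/T), 35 (T/G), 41 (G/C), 45 (C/T).
There are 9 differences over 46 sites, so p = 9/46 = 0.1957.

0.1957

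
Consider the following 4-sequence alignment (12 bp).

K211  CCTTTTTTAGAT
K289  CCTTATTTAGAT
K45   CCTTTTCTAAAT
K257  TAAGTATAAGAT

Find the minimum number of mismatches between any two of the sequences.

Pairwise Hamming distances:
  K211 vs K289: 1
  K211 vs K45: 2
  K211 vs K257: 6
  K289 vs K45: 3
  K289 vs K257: 7
  K45 vs K257: 8
The smallest is 1, between K211 and K289.

1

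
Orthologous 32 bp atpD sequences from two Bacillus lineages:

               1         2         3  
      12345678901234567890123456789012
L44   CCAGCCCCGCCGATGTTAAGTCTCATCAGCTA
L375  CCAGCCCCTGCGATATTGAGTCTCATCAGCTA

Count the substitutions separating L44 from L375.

The sequences differ at positions 9 (G/T), 10 (C/G), 15 (G/A), 18 (A/G).
That gives 4 mismatches out of 32 aligned sites, so the Hamming distance is 4.

4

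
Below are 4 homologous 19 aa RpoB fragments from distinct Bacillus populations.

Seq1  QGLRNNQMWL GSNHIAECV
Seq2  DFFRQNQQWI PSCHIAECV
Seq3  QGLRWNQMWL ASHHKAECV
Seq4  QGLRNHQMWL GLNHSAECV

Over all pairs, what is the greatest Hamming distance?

11

Pairwise Hamming distances:
  Seq1 vs Seq2: 8
  Seq1 vs Seq3: 4
  Seq1 vs Seq4: 3
  Seq2 vs Seq3: 9
  Seq2 vs Seq4: 11
  Seq3 vs Seq4: 6
The largest is 11, between Seq2 and Seq4.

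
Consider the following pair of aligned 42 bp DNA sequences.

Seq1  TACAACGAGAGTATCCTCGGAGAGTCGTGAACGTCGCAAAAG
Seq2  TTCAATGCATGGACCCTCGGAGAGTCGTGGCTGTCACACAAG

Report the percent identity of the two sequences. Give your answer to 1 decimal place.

Mismatches occur at site 2 (A↔T), site 6 (C↔T), site 8 (A↔C), site 9 (G↔A), site 10 (A↔T), site 12 (T↔G), site 14 (T↔C), site 30 (A↔G), site 31 (A↔C), site 32 (C↔T), site 36 (G↔A), site 39 (A↔C).
30 of the 42 sites match, so the percent identity is 30/42 × 100 = 71.4%.

71.4%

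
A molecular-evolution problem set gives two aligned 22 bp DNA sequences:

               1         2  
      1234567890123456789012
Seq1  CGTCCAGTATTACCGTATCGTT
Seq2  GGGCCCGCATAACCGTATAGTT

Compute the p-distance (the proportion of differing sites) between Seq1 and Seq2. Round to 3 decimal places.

0.273

Mismatches occur at site 1 (C↔G), site 3 (T↔G), site 6 (A↔C), site 8 (T↔C), site 11 (T↔A), site 19 (C↔A).
There are 6 differences over 22 sites, so p = 6/22 = 0.273.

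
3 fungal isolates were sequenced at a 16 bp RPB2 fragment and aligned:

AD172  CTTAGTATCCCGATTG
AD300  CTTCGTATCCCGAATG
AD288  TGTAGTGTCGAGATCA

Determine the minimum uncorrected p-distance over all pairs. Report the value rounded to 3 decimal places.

Pairwise Hamming distances:
  AD172 vs AD300: 2
  AD172 vs AD288: 7
  AD300 vs AD288: 9
The smallest is 2 mismatches, between AD172 and AD300; p = 2/16 = 0.125.

0.125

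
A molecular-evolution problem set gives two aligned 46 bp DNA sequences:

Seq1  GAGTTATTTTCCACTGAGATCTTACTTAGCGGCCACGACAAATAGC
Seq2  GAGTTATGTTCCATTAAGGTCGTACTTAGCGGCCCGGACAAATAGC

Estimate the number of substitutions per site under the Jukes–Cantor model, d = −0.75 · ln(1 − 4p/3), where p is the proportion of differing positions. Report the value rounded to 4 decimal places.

0.1701

The sequences differ at positions 8 (T/G), 14 (C/T), 16 (G/A), 19 (A/G), 22 (T/G), 35 (A/C), 36 (C/G).
p = 7/46 = 0.152174.
d = −0.75 · ln(1 − (4/3)·0.152174) = −0.75 · ln(0.797101) = −0.75 · (-0.226774) = 0.1701.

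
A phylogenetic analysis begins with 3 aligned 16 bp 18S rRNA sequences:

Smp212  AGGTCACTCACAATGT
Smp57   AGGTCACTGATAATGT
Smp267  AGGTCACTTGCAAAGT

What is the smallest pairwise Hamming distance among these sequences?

2

Pairwise Hamming distances:
  Smp212 vs Smp57: 2
  Smp212 vs Smp267: 3
  Smp57 vs Smp267: 4
The smallest is 2, between Smp212 and Smp57.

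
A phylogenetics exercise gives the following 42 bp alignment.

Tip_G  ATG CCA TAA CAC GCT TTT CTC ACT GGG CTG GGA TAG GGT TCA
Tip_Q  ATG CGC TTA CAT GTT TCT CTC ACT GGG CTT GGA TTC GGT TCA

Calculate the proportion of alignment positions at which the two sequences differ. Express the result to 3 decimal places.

Mismatches occur at site 5 (C→G), site 6 (A→C), site 8 (A→T), site 12 (C→T), site 14 (C→T), site 17 (T→C), site 30 (G→T), site 35 (A→T), site 36 (G→C).
There are 9 differences over 42 sites, so p = 9/42 = 0.214.

0.214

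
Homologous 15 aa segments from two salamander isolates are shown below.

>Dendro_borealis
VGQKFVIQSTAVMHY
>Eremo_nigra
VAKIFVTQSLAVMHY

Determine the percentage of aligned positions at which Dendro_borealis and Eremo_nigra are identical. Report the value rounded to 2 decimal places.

The sequences differ at positions 2 (G/A), 3 (Q/K), 4 (K/I), 7 (I/T), 10 (T/L).
10 of the 15 sites match, so the percent identity is 10/15 × 100 = 66.67%.

66.67%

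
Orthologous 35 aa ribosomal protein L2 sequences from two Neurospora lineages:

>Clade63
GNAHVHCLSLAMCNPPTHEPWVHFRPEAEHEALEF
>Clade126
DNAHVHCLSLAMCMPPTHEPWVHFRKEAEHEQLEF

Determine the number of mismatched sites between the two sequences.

Differing sites — 1:G/D; 14:N/M; 26:P/K; 32:A/Q.
That gives 4 mismatches out of 35 aligned sites, so the Hamming distance is 4.

4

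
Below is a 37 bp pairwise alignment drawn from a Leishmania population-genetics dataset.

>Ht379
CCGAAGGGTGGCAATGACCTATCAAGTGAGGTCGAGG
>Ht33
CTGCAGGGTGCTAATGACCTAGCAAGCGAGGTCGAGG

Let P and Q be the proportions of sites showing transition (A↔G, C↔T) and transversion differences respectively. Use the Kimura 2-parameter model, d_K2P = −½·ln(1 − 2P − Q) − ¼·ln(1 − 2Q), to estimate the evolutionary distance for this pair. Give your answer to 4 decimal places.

Differing sites — 2:C/T (Ti); 4:A/C (Tv); 11:G/C (Tv); 12:C/T (Ti); 22:T/G (Tv); 27:T/C (Ti).
Of the 6 differences, 3 transitions and 3 transversions over 37 sites: P = 3/37 = 0.081081, Q = 3/37 = 0.081081.
d = −0.5·ln(0.756757) − 0.25·ln(0.837838) = −0.5·(-0.278713) − 0.25·(-0.176931) = 0.1836.

0.1836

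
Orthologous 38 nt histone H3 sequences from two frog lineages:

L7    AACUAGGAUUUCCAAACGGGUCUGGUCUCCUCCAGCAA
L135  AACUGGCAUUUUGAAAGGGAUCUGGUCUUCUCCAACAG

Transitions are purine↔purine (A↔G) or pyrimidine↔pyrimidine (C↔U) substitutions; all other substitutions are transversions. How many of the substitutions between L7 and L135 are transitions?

6

Mismatches occur at site 5 (A↔G, transition), site 7 (G↔C, transversion), site 12 (C↔U, transition), site 13 (C↔G, transversion), site 17 (C↔G, transversion), site 20 (G↔A, transition), site 29 (C↔U, transition), site 35 (G↔A, transition), site 38 (A↔G, transition).
Of the 9 differences, 6 transitions and 3 transversions, so the answer is 6.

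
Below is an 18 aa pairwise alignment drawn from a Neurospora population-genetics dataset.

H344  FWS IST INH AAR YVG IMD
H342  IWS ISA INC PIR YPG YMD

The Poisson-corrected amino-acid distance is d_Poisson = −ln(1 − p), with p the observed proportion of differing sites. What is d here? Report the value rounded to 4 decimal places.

The sequences differ at positions 1 (F/I), 6 (T/A), 9 (H/C), 10 (A/P), 11 (A/I), 14 (V/P), 16 (I/Y).
p = 7/18 = 0.388889.
d = −ln(1 − 0.388889) = −ln(0.611111) = 0.4925.

0.4925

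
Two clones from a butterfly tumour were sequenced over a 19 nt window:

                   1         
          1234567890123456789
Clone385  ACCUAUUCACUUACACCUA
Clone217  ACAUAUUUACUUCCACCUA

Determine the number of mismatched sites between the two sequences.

3

Mismatches occur at site 3 (C↔A), site 8 (C↔U), site 13 (A↔C).
That gives 3 mismatches out of 19 aligned sites, so the Hamming distance is 3.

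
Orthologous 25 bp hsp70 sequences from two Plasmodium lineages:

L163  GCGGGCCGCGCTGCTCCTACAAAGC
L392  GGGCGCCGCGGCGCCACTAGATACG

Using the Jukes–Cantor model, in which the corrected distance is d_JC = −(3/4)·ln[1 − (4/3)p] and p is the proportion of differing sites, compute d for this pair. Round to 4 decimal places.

0.5716

The sequences differ at positions 2 (C/G), 4 (G/C), 11 (C/G), 12 (T/C), 15 (T/C), 16 (C/A), 20 (C/G), 22 (A/T), 24 (G/C), 25 (C/G).
p = 10/25 = 0.400000.
d = −0.75 · ln(1 − (4/3)·0.400000) = −0.75 · ln(0.466667) = −0.75 · (-0.762139) = 0.5716.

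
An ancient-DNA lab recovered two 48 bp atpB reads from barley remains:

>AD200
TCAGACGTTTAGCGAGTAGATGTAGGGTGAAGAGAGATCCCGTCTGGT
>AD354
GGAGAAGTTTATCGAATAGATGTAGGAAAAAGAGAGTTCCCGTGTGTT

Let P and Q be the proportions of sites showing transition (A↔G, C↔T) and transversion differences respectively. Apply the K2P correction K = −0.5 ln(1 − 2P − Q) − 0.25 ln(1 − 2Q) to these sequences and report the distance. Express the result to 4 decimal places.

The sequences differ at positions 1 (T/G, transversion), 2 (C/G, transversion), 6 (C/A, transversion), 12 (G/T, transversion), 16 (G/A, transition), 27 (G/A, transition), 28 (T/A, transversion), 29 (G/A, transition), 37 (A/T, transversion), 44 (C/G, transversion), 47 (G/T, transversion).
Of the 11 differences, 3 transitions and 8 transversions over 48 sites: P = 3/48 = 0.062500, Q = 8/48 = 0.166667.
d = −0.5·ln(0.708333) − 0.25·ln(0.666666) = −0.5·(-0.344841) − 0.25·(-0.405466) = 0.2738.

0.2738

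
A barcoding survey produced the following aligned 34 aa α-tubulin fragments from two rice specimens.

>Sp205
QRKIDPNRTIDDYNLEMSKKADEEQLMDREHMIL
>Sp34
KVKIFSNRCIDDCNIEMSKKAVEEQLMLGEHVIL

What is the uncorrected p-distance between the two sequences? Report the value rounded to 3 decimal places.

The sequences differ at positions 1 (Q/K), 2 (R/V), 5 (D/F), 6 (P/S), 9 (T/C), 13 (Y/C), 15 (L/I), 22 (D/V), 28 (D/L), 29 (R/G), 32 (M/V).
There are 11 differences over 34 sites, so p = 11/34 = 0.324.

0.324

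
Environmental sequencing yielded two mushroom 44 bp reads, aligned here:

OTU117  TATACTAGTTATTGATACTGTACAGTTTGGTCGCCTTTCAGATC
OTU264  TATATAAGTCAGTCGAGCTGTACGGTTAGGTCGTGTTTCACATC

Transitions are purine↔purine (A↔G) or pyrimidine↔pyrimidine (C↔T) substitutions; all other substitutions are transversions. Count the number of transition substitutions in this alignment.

Differing sites — 5:C/T (Ti); 6:T/A (Tv); 10:T/C (Ti); 12:T/G (Tv); 14:G/C (Tv); 15:A/G (Ti); 16:T/A (Tv); 17:A/G (Ti); 24:A/G (Ti); 28:T/A (Tv); 34:C/T (Ti); 35:C/G (Tv); 41:G/C (Tv).
Of the 13 differences, 6 transitions and 7 transversions, so the answer is 6.

6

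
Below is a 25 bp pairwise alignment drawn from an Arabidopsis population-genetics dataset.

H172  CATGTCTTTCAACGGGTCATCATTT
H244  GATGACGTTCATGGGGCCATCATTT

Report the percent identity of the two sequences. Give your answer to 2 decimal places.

Differing sites — 1:C/G; 5:T/A; 7:T/G; 12:A/T; 13:C/G; 17:T/C.
19 of the 25 sites match, so the percent identity is 19/25 × 100 = 76.00%.

76.00%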